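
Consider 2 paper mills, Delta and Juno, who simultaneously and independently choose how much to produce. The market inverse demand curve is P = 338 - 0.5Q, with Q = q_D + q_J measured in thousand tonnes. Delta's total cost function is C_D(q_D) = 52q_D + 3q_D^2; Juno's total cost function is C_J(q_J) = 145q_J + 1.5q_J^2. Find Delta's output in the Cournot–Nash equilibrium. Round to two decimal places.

37.75

Delta's profit: π_D = (338 - 0.5Q)q_D - (52q_D + 3q_D²). Setting ∂π_D/∂q_D = 0: 286 - 7q_D - (1/2)(q_J) = 0.
Juno's profit: π_J = (338 - 0.5Q)q_J - (145q_J + (3/2)q_J²). Setting ∂π_J/∂q_J = 0: 193 - 4q_J - (1/2)(q_D) = 0.
Rearranging gives the reaction functions q_D = (286 - (1/2)q_J)/7 and q_J = (193 - (1/2)q_D)/4.
Solving the pair: q_D = 37.7477, q_J = 43.5315.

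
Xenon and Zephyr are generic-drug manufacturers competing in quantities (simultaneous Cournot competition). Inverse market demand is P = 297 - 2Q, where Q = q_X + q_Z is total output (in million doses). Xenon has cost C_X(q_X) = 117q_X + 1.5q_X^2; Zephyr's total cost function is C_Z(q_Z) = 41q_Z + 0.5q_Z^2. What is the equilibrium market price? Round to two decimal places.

179.58

Xenon's profit: π_X = (297 - 2Q)q_X - (117q_X + (3/2)q_X²). Setting ∂π_X/∂q_X = 0: 180 - 7q_X - 2(q_Z) = 0.
Zephyr's profit: π_Z = (297 - 2Q)q_Z - (41q_Z + (1/2)q_Z²). Setting ∂π_Z/∂q_Z = 0: 256 - 5q_Z - 2(q_X) = 0.
Rearranging gives the reaction functions q_X = (180 - 2q_Z)/7 and q_Z = (256 - 2q_X)/5.
Substituting one into the other gives q_X = 388/31 and q_Z = 1432/31.
Total output Q = 1820/31, so price P = 297 - 2·(1820/31) = 179.5806.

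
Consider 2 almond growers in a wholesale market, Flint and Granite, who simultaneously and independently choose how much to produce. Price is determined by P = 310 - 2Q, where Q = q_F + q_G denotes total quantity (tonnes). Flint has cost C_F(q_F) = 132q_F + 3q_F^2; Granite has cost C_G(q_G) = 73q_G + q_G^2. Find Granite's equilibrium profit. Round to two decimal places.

Flint's profit: π_F = (310 - 2Q)q_F - (132q_F + 3q_F²). Setting ∂π_F/∂q_F = 0: 178 - 10q_F - 2(q_G) = 0.
Granite's first-order condition: 237 - 6q_G - 2(q_F) = 0.
So q_F = (178 - 2q_G)/10 and q_G = (237 - 2q_F)/6.
Solving the pair: q_F = 297/28, q_G = 1007/28.
Price P = 310 - 2·(326/7) = 1518/7.
Granite's profit: (1518/7)·(1007/28) - 73·(1007/28) - (1007/28)² = 3880.2895.

3880.29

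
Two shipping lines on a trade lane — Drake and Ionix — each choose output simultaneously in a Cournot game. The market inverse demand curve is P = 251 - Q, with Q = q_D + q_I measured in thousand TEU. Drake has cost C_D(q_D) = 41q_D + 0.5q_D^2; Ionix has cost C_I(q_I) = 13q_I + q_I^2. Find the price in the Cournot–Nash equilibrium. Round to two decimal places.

Drake's profit: π_D = (251 - Q)q_D - (41q_D + (1/2)q_D²). Setting ∂π_D/∂q_D = 0: 210 - 3q_D - (q_I) = 0.
Ionix's first-order condition: 238 - 4q_I - (q_D) = 0.
Best responses: q_D = (210 - q_I)/3, q_I = (238 - q_D)/4.
Solving the pair: q_D = 602/11, q_I = 504/11.
Total output Q = 1106/11, so price P = 251 - 1106/11 = 1655/11.

150.45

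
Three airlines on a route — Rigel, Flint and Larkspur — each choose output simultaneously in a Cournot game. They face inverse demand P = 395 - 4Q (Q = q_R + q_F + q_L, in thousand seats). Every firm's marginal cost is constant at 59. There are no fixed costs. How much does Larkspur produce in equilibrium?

21

A representative firm's profit is π_i = q_i(395 - 4Q) - 59q_i.
Setting ∂π_i/∂q_i = 0 with rivals' quantities fixed: 336 - 8q_i - 4·Σ_{j≠i} q_j = 0.
By symmetry each firm produces the same amount; substituting Σ_{j≠i} q_j = 2q_i yields q_i = 336/16 = 21.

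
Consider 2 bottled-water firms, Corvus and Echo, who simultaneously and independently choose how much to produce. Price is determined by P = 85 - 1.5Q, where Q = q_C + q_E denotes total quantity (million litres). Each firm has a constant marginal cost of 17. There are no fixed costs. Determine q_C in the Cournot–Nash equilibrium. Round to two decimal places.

Each firm earns π_i = (85 - 1.5Q)q_i - 17q_i.
Setting ∂π_i/∂q_i = 0 with rivals' quantities fixed: 68 - 3q_i - (3/2)q_j = 0.
With identical firms every q_j equals q_i, so q_j = q_i and 68 = (9/2)q_i, giving q_i = 136/9.

15.11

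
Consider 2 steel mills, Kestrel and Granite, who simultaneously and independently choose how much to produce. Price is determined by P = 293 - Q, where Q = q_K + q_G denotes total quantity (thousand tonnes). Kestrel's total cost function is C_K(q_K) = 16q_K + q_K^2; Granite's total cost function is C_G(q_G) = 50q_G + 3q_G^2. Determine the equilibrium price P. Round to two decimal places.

Kestrel's profit: π_K = (293 - Q)q_K - (16q_K + q_K²). Setting ∂π_K/∂q_K = 0: 277 - 4q_K - (q_G) = 0.
Granite's profit: π_G = (293 - Q)q_G - (50q_G + 3q_G²). Setting ∂π_G/∂q_G = 0: 243 - 8q_G - (q_K) = 0.
Rearranging gives the reaction functions q_K = (277 - q_G)/4 and q_G = (243 - q_K)/8.
Substituting one into the other gives q_K = 1973/31 and q_G = 695/31.
Total output Q = 86.0645, so price P = 293 - 86.0645 = 206.9355.

206.94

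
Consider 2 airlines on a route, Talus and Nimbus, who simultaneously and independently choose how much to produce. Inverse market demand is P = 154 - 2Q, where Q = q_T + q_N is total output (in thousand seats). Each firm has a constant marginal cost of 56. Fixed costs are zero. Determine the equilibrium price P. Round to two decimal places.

Each firm earns π_i = (154 - 2Q)q_i - 56q_i.
First-order condition (treating rivals' output as given): 98 - 4q_i - 2q_j = 0.
By symmetry each firm produces the same amount; substituting q_j = q_i yields q_i = 98/6 = 49/3.
Total output Q = 98/3, so price P = 154 - 2·(98/3) = 266/3.

88.67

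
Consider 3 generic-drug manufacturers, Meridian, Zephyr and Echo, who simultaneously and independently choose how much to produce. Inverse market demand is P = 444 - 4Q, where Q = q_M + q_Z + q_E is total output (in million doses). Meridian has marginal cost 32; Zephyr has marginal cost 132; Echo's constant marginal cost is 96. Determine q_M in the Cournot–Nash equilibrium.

36

Meridian's profit: π_M = (444 - 4Q)q_M - (32q_M). Setting ∂π_M/∂q_M = 0: 412 - 8q_M - 4(q_Z + q_E) = 0.
Zephyr's first-order condition: 312 - 8q_Z - 4(q_M + q_E) = 0.
Echo's first-order condition: 348 - 8q_E - 4(q_M + q_Z) = 0.
Adding the 3 conditions: 1072 − 8Q − 8Q = 0, i.e. Q = 67.
Back-substituting: q_M = (412 − 268)/4 = 36, q_Z = (312 − 268)/4 = 11, q_E = (348 − 268)/4 = 20.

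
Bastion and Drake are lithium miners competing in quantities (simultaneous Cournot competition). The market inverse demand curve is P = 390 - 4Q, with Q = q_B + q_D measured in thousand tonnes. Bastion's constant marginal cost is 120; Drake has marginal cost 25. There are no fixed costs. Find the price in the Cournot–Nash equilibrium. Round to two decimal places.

178.33

Bastion's profit: π_B = (390 - 4Q)q_B - (120q_B). Setting ∂π_B/∂q_B = 0: 270 - 8q_B - 4(q_D) = 0.
Drake's first-order condition: 365 - 8q_D - 4(q_B) = 0.
Rearranging gives the reaction functions q_B = (270 - 4q_D)/8 and q_D = (365 - 4q_B)/8.
Substituting one into the other gives q_B = 175/12 and q_D = 115/3.
Total output Q = 635/12, so price P = 390 - 4·(635/12) = 535/3.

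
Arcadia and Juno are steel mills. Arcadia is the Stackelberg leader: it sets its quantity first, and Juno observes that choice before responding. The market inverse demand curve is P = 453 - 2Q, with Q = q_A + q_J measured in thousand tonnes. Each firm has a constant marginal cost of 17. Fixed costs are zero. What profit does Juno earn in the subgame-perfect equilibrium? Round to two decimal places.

The follower Juno best-responds to any q_A: π_J = (453 - 2Q)q_J - 17q_J.
∂π_J/∂q_J = 436 - 2q_A - 4q_J = 0 gives the reaction function q_J = (436 - 2q_A)/4.
The leader anticipates this reaction. Substituting into P = 453 - 2Q gives P = 235 - q_A, so π_A = (235 - q_A)q_A - 17q_A.
Maximising: ∂π_A/∂q_A = 218 - 2q_A = 0, giving q_A = 109.
Then q_J = (436 - 2·109)/4 = 109/2.
Price P = 453 - 2·(327/2) = 126.
Juno's profit: (126 - 17)·(109/2) = 5940.5000.

5940.50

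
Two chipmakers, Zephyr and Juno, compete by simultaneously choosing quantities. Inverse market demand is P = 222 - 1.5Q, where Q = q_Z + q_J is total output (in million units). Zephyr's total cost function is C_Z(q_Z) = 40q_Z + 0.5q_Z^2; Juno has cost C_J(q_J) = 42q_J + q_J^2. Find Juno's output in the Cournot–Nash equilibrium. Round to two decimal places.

Zephyr's profit: π_Z = (222 - 1.5Q)q_Z - (40q_Z + (1/2)q_Z²). Setting ∂π_Z/∂q_Z = 0: 182 - 4q_Z - (3/2)(q_J) = 0.
Juno's first-order condition: 180 - 5q_J - (3/2)(q_Z) = 0.
Rearranging gives the reaction functions q_Z = (182 - (3/2)q_J)/4 and q_J = (180 - (3/2)q_Z)/5.
Solving the pair: q_Z = 36.0563, q_J = 1788/71.

25.18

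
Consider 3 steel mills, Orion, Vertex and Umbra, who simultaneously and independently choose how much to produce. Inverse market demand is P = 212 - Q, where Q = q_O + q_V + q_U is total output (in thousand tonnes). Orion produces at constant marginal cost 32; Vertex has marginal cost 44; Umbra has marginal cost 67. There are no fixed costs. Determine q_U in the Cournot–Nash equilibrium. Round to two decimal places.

21.75

Orion's profit: π_O = (212 - Q)q_O - (32q_O). Setting ∂π_O/∂q_O = 0: 180 - 2q_O - (q_V + q_U) = 0.
Vertex's first-order condition: 168 - 2q_V - (q_O + q_U) = 0.
Umbra's profit: π_U = (212 - Q)q_U - (67q_U). Setting ∂π_U/∂q_U = 0: 145 - 2q_U - (q_O + q_V) = 0.
Summing all 3 equations gives 493 − 4Q = 0, hence Q = 493/4.
Back-substituting: q_O = (180 − 493/4) = 227/4, q_V = (168 − 493/4) = 179/4, q_U = (145 − 493/4) = 87/4.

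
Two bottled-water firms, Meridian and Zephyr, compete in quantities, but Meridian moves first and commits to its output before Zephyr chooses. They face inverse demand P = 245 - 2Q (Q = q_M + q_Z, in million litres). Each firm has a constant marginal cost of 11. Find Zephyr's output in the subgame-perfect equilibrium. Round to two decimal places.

The follower Zephyr best-responds to any q_M: π_Z = (245 - 2Q)q_Z - 11q_Z.
∂π_Z/∂q_Z = 234 - 2q_M - 4q_Z = 0 gives the reaction function q_Z = (234 - 2q_M)/4.
Meridian substitutes q_Z(q_M) into its own profit: π_M = q_M(245 - 2q_M - (234 - 2q_M)/2) - 11q_M = (128 - q_M)q_M - 11q_M.
Maximising: ∂π_M/∂q_M = 117 - 2q_M = 0, giving q_M = 117/2.
Then q_Z = (234 - 2·(117/2))/4 = 117/4.

29.25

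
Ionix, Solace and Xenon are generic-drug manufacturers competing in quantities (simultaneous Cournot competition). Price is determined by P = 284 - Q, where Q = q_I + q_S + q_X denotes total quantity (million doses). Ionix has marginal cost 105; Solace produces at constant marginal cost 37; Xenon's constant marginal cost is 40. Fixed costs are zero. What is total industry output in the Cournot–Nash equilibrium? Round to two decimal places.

Ionix's profit: π_I = (284 - Q)q_I - (105q_I). Setting ∂π_I/∂q_I = 0: 179 - 2q_I - (q_S + q_X) = 0.
Solace's profit: π_S = (284 - Q)q_S - (37q_S). Setting ∂π_S/∂q_S = 0: 247 - 2q_S - (q_I + q_X) = 0.
Xenon's first-order condition: 244 - 2q_X - (q_I + q_S) = 0.
Summing all 3 equations gives 670 − 4Q = 0, hence Q = 335/2.
Back-substituting: q_I = (179 − 335/2) = 23/2, q_S = (247 − 335/2) = 159/2, q_X = (244 − 335/2) = 153/2.
Total output Q = 23/2 + 159/2 + 153/2 = 335/2.

167.50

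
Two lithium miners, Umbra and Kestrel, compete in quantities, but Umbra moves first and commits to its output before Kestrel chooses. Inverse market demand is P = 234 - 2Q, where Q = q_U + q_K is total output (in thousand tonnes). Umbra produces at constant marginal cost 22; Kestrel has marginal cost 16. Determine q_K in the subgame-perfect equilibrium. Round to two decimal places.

28.75

The follower Kestrel best-responds to any q_U: π_K = (234 - 2Q)q_K - 16q_K.
Setting the follower's marginal profit to zero, 218 - 2q_U - 4q_K = 0, i.e. q_K = (218 - 2q_U)/4.
Umbra substitutes q_K(q_U) into its own profit: π_U = q_U(234 - 2q_U - (218 - 2q_U)/2) - 22q_U = (125 - q_U)q_U - 22q_U.
Leader FOC: 103 - 2q_U = 0, so q_U = 103/2.
Then q_K = (218 - 2·(103/2))/4 = 115/4.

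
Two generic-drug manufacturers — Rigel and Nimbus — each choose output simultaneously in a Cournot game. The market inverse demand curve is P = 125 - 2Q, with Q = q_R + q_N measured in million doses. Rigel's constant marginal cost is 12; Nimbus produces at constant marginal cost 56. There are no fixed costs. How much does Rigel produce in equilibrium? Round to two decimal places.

Rigel's profit: π_R = (125 - 2Q)q_R - (12q_R). Setting ∂π_R/∂q_R = 0: 113 - 4q_R - 2(q_N) = 0.
Nimbus's first-order condition: 69 - 4q_N - 2(q_R) = 0.
Rearranging gives the reaction functions q_R = (113 - 2q_N)/4 and q_N = (69 - 2q_R)/4.
Solving the pair: q_R = 157/6, q_N = 25/6.

26.17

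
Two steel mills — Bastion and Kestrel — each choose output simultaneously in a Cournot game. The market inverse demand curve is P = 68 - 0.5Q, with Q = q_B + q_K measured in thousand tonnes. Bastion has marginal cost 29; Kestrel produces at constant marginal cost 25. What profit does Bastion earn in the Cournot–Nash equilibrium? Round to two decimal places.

272.22

Bastion's profit: π_B = (68 - 0.5Q)q_B - (29q_B). Setting ∂π_B/∂q_B = 0: 39 - q_B - (1/2)(q_K) = 0.
Kestrel's profit: π_K = (68 - 0.5Q)q_K - (25q_K). Setting ∂π_K/∂q_K = 0: 43 - q_K - (1/2)(q_B) = 0.
Rearranging gives the reaction functions q_B = (39 - (1/2)q_K) and q_K = (43 - (1/2)q_B).
Solving the pair: q_B = 70/3, q_K = 94/3.
Price P = 68 - (1/2)·(164/3) = 122/3.
Bastion's profit: (122/3 - 29)·(70/3) = 272.2222.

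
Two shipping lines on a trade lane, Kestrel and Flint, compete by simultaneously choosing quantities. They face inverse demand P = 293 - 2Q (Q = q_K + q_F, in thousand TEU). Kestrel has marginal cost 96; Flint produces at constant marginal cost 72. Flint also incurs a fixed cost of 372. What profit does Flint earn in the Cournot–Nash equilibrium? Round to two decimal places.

2962.72

Kestrel's profit: π_K = (293 - 2Q)q_K - (96q_K). Setting ∂π_K/∂q_K = 0: 197 - 4q_K - 2(q_F) = 0.
Flint's profit: π_F = (293 - 2Q)q_F - (72q_F). Setting ∂π_F/∂q_F = 0: 221 - 4q_F - 2(q_K) = 0.
So q_K = (197 - 2q_F)/4 and q_F = (221 - 2q_K)/4.
Substituting one into the other gives q_K = 173/6 and q_F = 245/6.
Price P = 293 - 2·(209/3) = 461/3.
Flint's profit: (461/3 - 72)·(245/6) - 372 = 2962.7222.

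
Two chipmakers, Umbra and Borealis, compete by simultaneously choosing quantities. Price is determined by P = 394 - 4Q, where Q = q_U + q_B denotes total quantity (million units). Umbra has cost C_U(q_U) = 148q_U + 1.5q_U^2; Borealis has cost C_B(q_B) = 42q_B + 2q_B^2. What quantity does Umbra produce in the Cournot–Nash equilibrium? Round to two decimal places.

13.31

Umbra's profit: π_U = (394 - 4Q)q_U - (148q_U + (3/2)q_U²). Setting ∂π_U/∂q_U = 0: 246 - 11q_U - 4(q_B) = 0.
Borealis's first-order condition: 352 - 12q_B - 4(q_U) = 0.
Best responses: q_U = (246 - 4q_B)/11, q_B = (352 - 4q_U)/12.
Substituting one into the other gives q_U = 386/29 and q_B = 722/29.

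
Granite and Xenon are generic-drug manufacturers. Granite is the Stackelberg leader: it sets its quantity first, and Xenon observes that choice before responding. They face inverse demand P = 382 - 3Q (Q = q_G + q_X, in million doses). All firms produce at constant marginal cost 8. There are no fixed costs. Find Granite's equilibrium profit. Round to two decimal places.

5828.17

Solve by backward induction. Given q_G, the follower Xenon maximises π_X = (382 - 3q_G - 3q_X)q_X - 8q_X.
Follower FOC: 374 - 3q_G - 6q_X = 0, so q_X(q_G) = (374 - 3q_G)/6.
Granite substitutes q_X(q_G) into its own profit: π_G = q_G(382 - 3q_G - (374 - 3q_G)/2) - 8q_G = (195 - (3/2)q_G)q_G - 8q_G.
Leader FOC: 187 - 3q_G = 0, so q_G = 187/3.
Then q_X = (374 - 3·(187/3))/6 = 187/6.
Price P = 382 - 3·(187/2) = 203/2.
Granite's profit: (203/2 - 8)·(187/3) = 5828.1667.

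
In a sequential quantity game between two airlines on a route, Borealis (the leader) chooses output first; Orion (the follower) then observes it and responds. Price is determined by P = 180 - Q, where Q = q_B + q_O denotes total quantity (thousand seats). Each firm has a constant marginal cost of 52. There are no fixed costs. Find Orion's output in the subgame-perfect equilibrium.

32

The follower Orion best-responds to any q_B: π_O = (180 - Q)q_O - 52q_O.
Follower FOC: 128 - q_B - 2q_O = 0, so q_O(q_B) = (128 - q_B)/2.
The leader anticipates this reaction. Substituting into P = 180 - Q gives P = 116 - (1/2)q_B, so π_B = (116 - (1/2)q_B)q_B - 52q_B.
The leader's first-order condition 64 - q_B = 0 yields q_B = 64.
Then q_O = (128 - 64)/2 = 32.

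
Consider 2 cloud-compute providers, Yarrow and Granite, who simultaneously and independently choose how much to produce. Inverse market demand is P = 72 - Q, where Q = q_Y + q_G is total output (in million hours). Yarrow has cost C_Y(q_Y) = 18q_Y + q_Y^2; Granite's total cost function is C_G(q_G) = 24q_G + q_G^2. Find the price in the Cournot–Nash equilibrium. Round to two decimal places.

51.60

Yarrow's profit: π_Y = (72 - Q)q_Y - (18q_Y + q_Y²). Setting ∂π_Y/∂q_Y = 0: 54 - 4q_Y - (q_G) = 0.
Granite's profit: π_G = (72 - Q)q_G - (24q_G + q_G²). Setting ∂π_G/∂q_G = 0: 48 - 4q_G - (q_Y) = 0.
Rearranging gives the reaction functions q_Y = (54 - q_G)/4 and q_G = (48 - q_Y)/4.
Substituting one into the other gives q_Y = 56/5 and q_G = 46/5.
Total output Q = 102/5, so price P = 72 - 102/5 = 258/5.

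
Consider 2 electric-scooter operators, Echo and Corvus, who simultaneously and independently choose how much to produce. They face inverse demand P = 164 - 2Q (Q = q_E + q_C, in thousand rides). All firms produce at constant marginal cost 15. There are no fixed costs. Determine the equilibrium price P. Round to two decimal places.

64.67

Each firm earns π_i = (164 - 2Q)q_i - 15q_i.
First-order condition (treating rivals' output as given): 149 - 4q_i - 2q_j = 0.
With identical firms every q_j equals q_i, so q_j = q_i and 149 = 6q_i, giving q_i = 149/6.
Total output Q = 149/3, so price P = 164 - 2·(149/3) = 194/3.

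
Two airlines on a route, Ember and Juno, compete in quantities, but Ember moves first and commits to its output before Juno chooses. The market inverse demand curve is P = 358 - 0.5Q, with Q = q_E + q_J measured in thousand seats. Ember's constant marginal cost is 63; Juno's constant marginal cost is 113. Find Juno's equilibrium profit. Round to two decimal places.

The follower Juno best-responds to any q_E: π_J = (358 - 0.5Q)q_J - 113q_J.
Follower FOC: 245 - (1/2)q_E - q_J = 0, so q_J(q_E) = (245 - (1/2)q_E).
Ember substitutes q_J(q_E) into its own profit: π_E = q_E(358 - (1/2)q_E - (245 - (1/2)q_E)/2) - 63q_E = (471/2 - (1/4)q_E)q_E - 63q_E.
The leader's first-order condition 345/2 - (1/2)q_E = 0 yields q_E = 345.
Then q_J = (245 - (1/2)·345) = 145/2.
Price P = 358 - (1/2)·(835/2) = 597/4.
Juno's profit: (597/4 - 113)·(145/2) = 2628.1250.

2628.13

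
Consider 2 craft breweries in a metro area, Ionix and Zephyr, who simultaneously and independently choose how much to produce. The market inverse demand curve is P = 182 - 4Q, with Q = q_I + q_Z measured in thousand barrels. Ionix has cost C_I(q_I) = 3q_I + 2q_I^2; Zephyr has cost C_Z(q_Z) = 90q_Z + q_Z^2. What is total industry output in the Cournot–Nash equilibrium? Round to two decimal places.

17.40

Ionix's profit: π_I = (182 - 4Q)q_I - (3q_I + 2q_I²). Setting ∂π_I/∂q_I = 0: 179 - 12q_I - 4(q_Z) = 0.
Zephyr's first-order condition: 92 - 10q_Z - 4(q_I) = 0.
So q_I = (179 - 4q_Z)/12 and q_Z = (92 - 4q_I)/10.
Substituting one into the other gives q_I = 711/52 and q_Z = 97/26.
Total output Q = 711/52 + 97/26 = 905/52.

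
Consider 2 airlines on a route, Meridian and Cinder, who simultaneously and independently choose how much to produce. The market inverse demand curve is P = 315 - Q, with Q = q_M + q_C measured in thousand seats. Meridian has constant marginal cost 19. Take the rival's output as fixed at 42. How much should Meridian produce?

127

With the rival's output fixed at 42, Meridian's profit is π_M = (315 - 42 - q_M)q_M - (19q_M) = (273 - q_M)q_M - (19q_M).
∂π_M/∂q_M = 254 - 2q_M = 0, so q_M = 127.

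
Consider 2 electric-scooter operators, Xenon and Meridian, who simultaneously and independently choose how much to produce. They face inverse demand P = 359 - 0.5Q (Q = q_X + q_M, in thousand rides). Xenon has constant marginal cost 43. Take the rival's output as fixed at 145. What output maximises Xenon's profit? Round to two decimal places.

With the rival's output fixed at 145, Xenon's profit is π_X = (359 - (1/2)·145 - (1/2)q_X)q_X - (43q_X) = (573/2 - (1/2)q_X)q_X - (43q_X).
∂π_X/∂q_X = 487/2 - q_X = 0, so q_X = 487/2.

243.50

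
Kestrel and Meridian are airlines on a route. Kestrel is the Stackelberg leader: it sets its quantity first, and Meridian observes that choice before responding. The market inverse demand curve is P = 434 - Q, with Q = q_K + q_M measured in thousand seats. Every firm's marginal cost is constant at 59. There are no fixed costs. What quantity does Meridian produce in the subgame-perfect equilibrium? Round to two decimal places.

The follower Meridian best-responds to any q_K: π_M = (434 - Q)q_M - 59q_M.
Setting the follower's marginal profit to zero, 375 - q_K - 2q_M = 0, i.e. q_M = (375 - q_K)/2.
Kestrel substitutes q_M(q_K) into its own profit: π_K = q_K(434 - q_K - (375 - q_K)/2) - 59q_K = (493/2 - (1/2)q_K)q_K - 59q_K.
The leader's first-order condition 375/2 - q_K = 0 yields q_K = 375/2.
Then q_M = (375 - 375/2)/2 = 375/4.

93.75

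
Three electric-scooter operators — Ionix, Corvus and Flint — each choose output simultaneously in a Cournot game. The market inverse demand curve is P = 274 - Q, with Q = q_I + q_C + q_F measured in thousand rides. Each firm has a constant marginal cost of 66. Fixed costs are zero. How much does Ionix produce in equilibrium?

52

Each firm earns π_i = (274 - Q)q_i - 66q_i.
First-order condition (treating rivals' output as given): 208 - 2q_i - Σ_{j≠i} q_j = 0.
By symmetry each firm produces the same amount; substituting Σ_{j≠i} q_j = 2q_i yields q_i = 208/4 = 52.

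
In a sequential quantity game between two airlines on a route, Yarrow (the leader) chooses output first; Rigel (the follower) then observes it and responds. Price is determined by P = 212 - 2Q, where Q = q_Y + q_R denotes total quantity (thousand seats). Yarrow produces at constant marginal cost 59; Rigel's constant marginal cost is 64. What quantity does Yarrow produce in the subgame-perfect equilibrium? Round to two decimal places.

Solve by backward induction. Given q_Y, the follower Rigel maximises π_R = (212 - 2q_Y - 2q_R)q_R - 64q_R.
∂π_R/∂q_R = 148 - 2q_Y - 4q_R = 0 gives the reaction function q_R = (148 - 2q_Y)/4.
Yarrow substitutes q_R(q_Y) into its own profit: π_Y = q_Y(212 - 2q_Y - (148 - 2q_Y)/2) - 59q_Y = (138 - q_Y)q_Y - 59q_Y.
The leader's first-order condition 79 - 2q_Y = 0 yields q_Y = 79/2.
Then q_R = (148 - 2·(79/2))/4 = 69/4.

39.50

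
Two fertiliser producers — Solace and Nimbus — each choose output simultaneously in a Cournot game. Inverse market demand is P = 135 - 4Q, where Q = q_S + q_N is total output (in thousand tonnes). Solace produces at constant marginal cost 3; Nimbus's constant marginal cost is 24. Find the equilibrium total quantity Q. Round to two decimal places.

20.25

Solace's profit: π_S = (135 - 4Q)q_S - (3q_S). Setting ∂π_S/∂q_S = 0: 132 - 8q_S - 4(q_N) = 0.
Nimbus's profit: π_N = (135 - 4Q)q_N - (24q_N). Setting ∂π_N/∂q_N = 0: 111 - 8q_N - 4(q_S) = 0.
So q_S = (132 - 4q_N)/8 and q_N = (111 - 4q_S)/8.
Substituting one into the other gives q_S = 51/4 and q_N = 15/2.
Total output Q = 51/4 + 15/2 = 81/4.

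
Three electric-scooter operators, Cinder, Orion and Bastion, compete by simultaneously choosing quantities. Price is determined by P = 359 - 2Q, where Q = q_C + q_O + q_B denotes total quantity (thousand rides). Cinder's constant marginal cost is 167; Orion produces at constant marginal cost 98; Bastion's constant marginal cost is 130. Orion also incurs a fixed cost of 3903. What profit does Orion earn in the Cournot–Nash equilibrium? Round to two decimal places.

192.13

Cinder's profit: π_C = (359 - 2Q)q_C - (167q_C). Setting ∂π_C/∂q_C = 0: 192 - 4q_C - 2(q_O + q_B) = 0.
Orion's profit: π_O = (359 - 2Q)q_O - (98q_O). Setting ∂π_O/∂q_O = 0: 261 - 4q_O - 2(q_C + q_B) = 0.
Bastion's profit: π_B = (359 - 2Q)q_B - (130q_B). Setting ∂π_B/∂q_B = 0: 229 - 4q_B - 2(q_C + q_O) = 0.
Adding the 3 conditions: 682 − 4Q − 4Q = 0, i.e. Q = 341/4.
Back-substituting: q_C = (192 − 341/2)/2 = 43/4, q_O = (261 − 341/2)/2 = 181/4, q_B = (229 − 341/2)/2 = 117/4.
Price P = 359 - 2·(341/4) = 377/2.
Orion's profit: (377/2 - 98)·(181/4) - 3903 = 1537/8.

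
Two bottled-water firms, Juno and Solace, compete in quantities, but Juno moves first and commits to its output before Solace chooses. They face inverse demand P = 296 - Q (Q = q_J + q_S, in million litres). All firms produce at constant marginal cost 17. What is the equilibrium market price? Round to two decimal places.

The follower Solace best-responds to any q_J: π_S = (296 - Q)q_S - 17q_S.
∂π_S/∂q_S = 279 - q_J - 2q_S = 0 gives the reaction function q_S = (279 - q_J)/2.
Juno substitutes q_S(q_J) into its own profit: π_J = q_J(296 - q_J - (279 - q_J)/2) - 17q_J = (313/2 - (1/2)q_J)q_J - 17q_J.
The leader's first-order condition 279/2 - q_J = 0 yields q_J = 279/2.
Then q_S = (279 - 279/2)/2 = 279/4.
Total output Q = 837/4, so price P = 296 - 837/4 = 347/4.

86.75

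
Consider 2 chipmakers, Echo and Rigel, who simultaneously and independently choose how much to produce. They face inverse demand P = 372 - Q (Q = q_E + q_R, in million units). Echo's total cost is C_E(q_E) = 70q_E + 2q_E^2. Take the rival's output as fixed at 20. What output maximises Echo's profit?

47

With the rival's output fixed at 20, Echo's profit is π_E = (372 - 20 - q_E)q_E - (70q_E + 2q_E²) = (352 - q_E)q_E - (70q_E + 2q_E²).
∂π_E/∂q_E = 282 - 6q_E = 0, so q_E = 47.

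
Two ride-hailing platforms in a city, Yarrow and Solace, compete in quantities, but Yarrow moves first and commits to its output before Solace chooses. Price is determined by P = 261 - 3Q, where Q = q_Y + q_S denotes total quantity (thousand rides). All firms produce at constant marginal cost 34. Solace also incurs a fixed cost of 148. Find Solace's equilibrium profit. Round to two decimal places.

925.52

The follower Solace best-responds to any q_Y: π_S = (261 - 3Q)q_S - 34q_S.
∂π_S/∂q_S = 227 - 3q_Y - 6q_S = 0 gives the reaction function q_S = (227 - 3q_Y)/6.
The leader anticipates this reaction. Substituting into P = 261 - 3Q gives P = 295/2 - (3/2)q_Y, so π_Y = (295/2 - (3/2)q_Y)q_Y - 34q_Y.
Leader FOC: 227/2 - 3q_Y = 0, so q_Y = 227/6.
Then q_S = (227 - 3·(227/6))/6 = 227/12.
Price P = 261 - 3·(227/4) = 363/4.
Solace's profit: (363/4 - 34)·(227/12) - 148 = 925.5208.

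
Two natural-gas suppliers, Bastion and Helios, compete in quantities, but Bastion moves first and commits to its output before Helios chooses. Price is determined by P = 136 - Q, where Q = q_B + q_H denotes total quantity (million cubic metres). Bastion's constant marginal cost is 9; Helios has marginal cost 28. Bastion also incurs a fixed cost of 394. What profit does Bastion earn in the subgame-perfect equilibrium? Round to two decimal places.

Solve by backward induction. Given q_B, the follower Helios maximises π_H = (136 - q_B - q_H)q_H - 28q_H.
Follower FOC: 108 - q_B - 2q_H = 0, so q_H(q_B) = (108 - q_B)/2.
Bastion substitutes q_H(q_B) into its own profit: π_B = q_B(136 - q_B - (108 - q_B)/2) - 9q_B = (82 - (1/2)q_B)q_B - 9q_B.
The leader's first-order condition 73 - q_B = 0 yields q_B = 73.
Then q_H = (108 - 73)/2 = 35/2.
Price P = 136 - 181/2 = 91/2.
Bastion's profit: (91/2 - 9)·73 - 394 = 2270.5000.

2270.50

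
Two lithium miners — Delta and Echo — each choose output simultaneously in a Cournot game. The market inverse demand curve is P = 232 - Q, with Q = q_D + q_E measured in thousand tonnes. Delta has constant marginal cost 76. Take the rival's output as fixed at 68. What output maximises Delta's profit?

44

With the rival's output fixed at 68, Delta's profit is π_D = (232 - 68 - q_D)q_D - (76q_D) = (164 - q_D)q_D - (76q_D).
∂π_D/∂q_D = 88 - 2q_D = 0, so q_D = 44.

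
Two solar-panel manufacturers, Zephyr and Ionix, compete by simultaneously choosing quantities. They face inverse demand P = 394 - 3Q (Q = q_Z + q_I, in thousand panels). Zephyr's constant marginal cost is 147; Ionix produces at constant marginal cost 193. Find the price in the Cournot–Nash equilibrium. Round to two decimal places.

244.67

Zephyr's profit: π_Z = (394 - 3Q)q_Z - (147q_Z). Setting ∂π_Z/∂q_Z = 0: 247 - 6q_Z - 3(q_I) = 0.
Ionix's first-order condition: 201 - 6q_I - 3(q_Z) = 0.
So q_Z = (247 - 3q_I)/6 and q_I = (201 - 3q_Z)/6.
Solving the pair: q_Z = 293/9, q_I = 155/9.
Total output Q = 448/9, so price P = 394 - 3·(448/9) = 734/3.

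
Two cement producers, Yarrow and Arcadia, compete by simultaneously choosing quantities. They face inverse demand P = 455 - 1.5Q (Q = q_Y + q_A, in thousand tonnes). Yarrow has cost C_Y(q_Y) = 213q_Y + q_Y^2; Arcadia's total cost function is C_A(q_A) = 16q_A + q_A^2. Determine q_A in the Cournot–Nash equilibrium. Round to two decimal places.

80.53

Yarrow's profit: π_Y = (455 - 1.5Q)q_Y - (213q_Y + q_Y²). Setting ∂π_Y/∂q_Y = 0: 242 - 5q_Y - (3/2)(q_A) = 0.
Arcadia's first-order condition: 439 - 5q_A - (3/2)(q_Y) = 0.
Best responses: q_Y = (242 - (3/2)q_A)/5, q_A = (439 - (3/2)q_Y)/5.
Substituting one into the other gives q_Y = 24.2418 and q_A = 80.5275.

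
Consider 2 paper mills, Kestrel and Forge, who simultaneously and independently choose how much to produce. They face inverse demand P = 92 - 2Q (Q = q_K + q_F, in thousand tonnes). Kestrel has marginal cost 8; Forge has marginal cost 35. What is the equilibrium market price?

45

Kestrel's profit: π_K = (92 - 2Q)q_K - (8q_K). Setting ∂π_K/∂q_K = 0: 84 - 4q_K - 2(q_F) = 0.
Forge's first-order condition: 57 - 4q_F - 2(q_K) = 0.
Best responses: q_K = (84 - 2q_F)/4, q_F = (57 - 2q_K)/4.
Solving the pair: q_K = 37/2, q_F = 5.
Total output Q = 47/2, so price P = 92 - 2·(47/2) = 45.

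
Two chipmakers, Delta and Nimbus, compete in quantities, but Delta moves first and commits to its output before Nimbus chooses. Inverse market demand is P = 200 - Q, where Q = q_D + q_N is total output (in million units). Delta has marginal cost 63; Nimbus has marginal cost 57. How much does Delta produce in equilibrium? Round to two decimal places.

Solve by backward induction. Given q_D, the follower Nimbus maximises π_N = (200 - q_D - q_N)q_N - 57q_N.
Follower FOC: 143 - q_D - 2q_N = 0, so q_N(q_D) = (143 - q_D)/2.
The leader anticipates this reaction. Substituting into P = 200 - Q gives P = 257/2 - (1/2)q_D, so π_D = (257/2 - (1/2)q_D)q_D - 63q_D.
Maximising: ∂π_D/∂q_D = 131/2 - q_D = 0, giving q_D = 131/2.
Then q_N = (143 - 131/2)/2 = 155/4.

65.50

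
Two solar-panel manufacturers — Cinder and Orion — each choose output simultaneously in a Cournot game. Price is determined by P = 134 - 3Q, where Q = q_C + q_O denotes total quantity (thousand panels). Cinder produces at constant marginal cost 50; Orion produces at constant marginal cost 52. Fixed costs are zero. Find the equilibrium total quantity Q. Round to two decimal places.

18.44

Cinder's profit: π_C = (134 - 3Q)q_C - (50q_C). Setting ∂π_C/∂q_C = 0: 84 - 6q_C - 3(q_O) = 0.
Orion's first-order condition: 82 - 6q_O - 3(q_C) = 0.
So q_C = (84 - 3q_O)/6 and q_O = (82 - 3q_C)/6.
Solving the pair: q_C = 86/9, q_O = 80/9.
Total output Q = 86/9 + 80/9 = 166/9.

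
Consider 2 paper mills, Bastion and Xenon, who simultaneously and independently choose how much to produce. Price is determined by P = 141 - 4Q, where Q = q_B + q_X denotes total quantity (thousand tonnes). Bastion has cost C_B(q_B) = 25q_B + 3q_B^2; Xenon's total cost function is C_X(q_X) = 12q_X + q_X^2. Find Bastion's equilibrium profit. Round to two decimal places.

188.81

Bastion's profit: π_B = (141 - 4Q)q_B - (25q_B + 3q_B²). Setting ∂π_B/∂q_B = 0: 116 - 14q_B - 4(q_X) = 0.
Xenon's first-order condition: 129 - 10q_X - 4(q_B) = 0.
Best responses: q_B = (116 - 4q_X)/14, q_X = (129 - 4q_B)/10.
Solving the pair: q_B = 161/31, q_X = 671/62.
Price P = 141 - 4·(993/62) = 76.9355.
Bastion's profit: 76.9355·(161/31) - 25·(161/31) - 3(161/31)² = 188.8106.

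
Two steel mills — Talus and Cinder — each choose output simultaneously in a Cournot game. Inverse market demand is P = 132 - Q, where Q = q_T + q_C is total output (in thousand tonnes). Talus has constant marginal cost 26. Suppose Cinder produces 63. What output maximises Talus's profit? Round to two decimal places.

With the rival's output fixed at 63, Talus's profit is π_T = (132 - 63 - q_T)q_T - (26q_T) = (69 - q_T)q_T - (26q_T).
∂π_T/∂q_T = 43 - 2q_T = 0, so q_T = 43/2.

21.50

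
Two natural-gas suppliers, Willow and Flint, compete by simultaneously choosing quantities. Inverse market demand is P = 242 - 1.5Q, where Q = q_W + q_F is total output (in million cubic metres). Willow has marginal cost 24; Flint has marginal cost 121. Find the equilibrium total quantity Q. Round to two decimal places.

75.33

Willow's profit: π_W = (242 - 1.5Q)q_W - (24q_W). Setting ∂π_W/∂q_W = 0: 218 - 3q_W - (3/2)(q_F) = 0.
Flint's profit: π_F = (242 - 1.5Q)q_F - (121q_F). Setting ∂π_F/∂q_F = 0: 121 - 3q_F - (3/2)(q_W) = 0.
Best responses: q_W = (218 - (3/2)q_F)/3, q_F = (121 - (3/2)q_W)/3.
Substituting one into the other gives q_W = 70 and q_F = 16/3.
Total output Q = 70 + 16/3 = 226/3.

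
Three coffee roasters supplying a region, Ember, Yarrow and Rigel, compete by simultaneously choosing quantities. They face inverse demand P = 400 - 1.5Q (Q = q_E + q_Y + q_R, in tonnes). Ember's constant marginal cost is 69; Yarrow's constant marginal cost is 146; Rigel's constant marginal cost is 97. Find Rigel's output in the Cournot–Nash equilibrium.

Ember's profit: π_E = (400 - 1.5Q)q_E - (69q_E). Setting ∂π_E/∂q_E = 0: 331 - 3q_E - (3/2)(q_Y + q_R) = 0.
Yarrow's first-order condition: 254 - 3q_Y - (3/2)(q_E + q_R) = 0.
Rigel's first-order condition: 303 - 3q_R - (3/2)(q_E + q_Y) = 0.
Adding the 3 conditions: 888 − 3Q − 3Q = 0, i.e. Q = 148.
Back-substituting: q_E = (331 − 222)/(3/2) = 218/3, q_Y = (254 − 222)/(3/2) = 64/3, q_R = (303 − 222)/(3/2) = 54.

54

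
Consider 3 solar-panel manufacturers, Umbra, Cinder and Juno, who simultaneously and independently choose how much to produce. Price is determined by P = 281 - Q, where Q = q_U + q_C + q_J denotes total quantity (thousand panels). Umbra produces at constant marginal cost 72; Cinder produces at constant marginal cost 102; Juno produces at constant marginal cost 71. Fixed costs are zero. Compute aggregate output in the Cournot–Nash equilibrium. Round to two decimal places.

149.50

Umbra's profit: π_U = (281 - Q)q_U - (72q_U). Setting ∂π_U/∂q_U = 0: 209 - 2q_U - (q_C + q_J) = 0.
Cinder's profit: π_C = (281 - Q)q_C - (102q_C). Setting ∂π_C/∂q_C = 0: 179 - 2q_C - (q_U + q_J) = 0.
Juno's first-order condition: 210 - 2q_J - (q_U + q_C) = 0.
Adding the 3 conditions: 598 − 2Q − 2Q = 0, i.e. Q = 299/2.
Back-substituting: q_U = (209 − 299/2) = 119/2, q_C = (179 − 299/2) = 59/2, q_J = (210 − 299/2) = 121/2.
Total output Q = 119/2 + 59/2 + 121/2 = 299/2.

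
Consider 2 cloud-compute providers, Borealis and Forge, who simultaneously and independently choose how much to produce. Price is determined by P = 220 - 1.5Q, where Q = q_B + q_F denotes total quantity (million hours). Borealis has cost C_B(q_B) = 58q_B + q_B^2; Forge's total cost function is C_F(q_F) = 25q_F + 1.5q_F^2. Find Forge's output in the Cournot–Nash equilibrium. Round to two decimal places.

26.38

Borealis's profit: π_B = (220 - 1.5Q)q_B - (58q_B + q_B²). Setting ∂π_B/∂q_B = 0: 162 - 5q_B - (3/2)(q_F) = 0.
Forge's profit: π_F = (220 - 1.5Q)q_F - (25q_F + (3/2)q_F²). Setting ∂π_F/∂q_F = 0: 195 - 6q_F - (3/2)(q_B) = 0.
So q_B = (162 - (3/2)q_F)/5 and q_F = (195 - (3/2)q_B)/6.
Solving the pair: q_B = 906/37, q_F = 976/37.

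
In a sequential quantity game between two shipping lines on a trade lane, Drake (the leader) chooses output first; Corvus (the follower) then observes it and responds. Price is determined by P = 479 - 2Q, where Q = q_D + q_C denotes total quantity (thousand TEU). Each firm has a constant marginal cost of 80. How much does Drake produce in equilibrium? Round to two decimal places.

99.75

The follower Corvus best-responds to any q_D: π_C = (479 - 2Q)q_C - 80q_C.
Follower FOC: 399 - 2q_D - 4q_C = 0, so q_C(q_D) = (399 - 2q_D)/4.
The leader anticipates this reaction. Substituting into P = 479 - 2Q gives P = 559/2 - q_D, so π_D = (559/2 - q_D)q_D - 80q_D.
Leader FOC: 399/2 - 2q_D = 0, so q_D = 399/4.
Then q_C = (399 - 2·(399/4))/4 = 399/8.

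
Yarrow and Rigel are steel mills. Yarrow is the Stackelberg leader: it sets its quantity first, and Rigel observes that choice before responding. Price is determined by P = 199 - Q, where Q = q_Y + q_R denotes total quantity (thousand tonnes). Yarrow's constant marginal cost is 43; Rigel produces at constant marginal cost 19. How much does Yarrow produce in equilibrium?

66

Solve by backward induction. Given q_Y, the follower Rigel maximises π_R = (199 - q_Y - q_R)q_R - 19q_R.
Setting the follower's marginal profit to zero, 180 - q_Y - 2q_R = 0, i.e. q_R = (180 - q_Y)/2.
The leader anticipates this reaction. Substituting into P = 199 - Q gives P = 109 - (1/2)q_Y, so π_Y = (109 - (1/2)q_Y)q_Y - 43q_Y.
Leader FOC: 66 - q_Y = 0, so q_Y = 66.
Then q_R = (180 - 66)/2 = 57.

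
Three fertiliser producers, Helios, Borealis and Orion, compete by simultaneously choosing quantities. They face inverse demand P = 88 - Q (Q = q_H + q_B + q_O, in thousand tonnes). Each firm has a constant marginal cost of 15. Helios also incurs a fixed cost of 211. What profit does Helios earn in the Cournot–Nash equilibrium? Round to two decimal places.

Each firm earns π_i = (88 - Q)q_i - 15q_i.
Setting ∂π_i/∂q_i = 0 with rivals' quantities fixed: 73 - 2q_i - Σ_{j≠i} q_j = 0.
By symmetry each firm produces the same amount; substituting Σ_{j≠i} q_j = 2q_i yields q_i = 73/4.
Price P = 88 - 219/4 = 133/4.
Helios's profit: (133/4 - 15)·(73/4) - 211 = 1953/16.

122.06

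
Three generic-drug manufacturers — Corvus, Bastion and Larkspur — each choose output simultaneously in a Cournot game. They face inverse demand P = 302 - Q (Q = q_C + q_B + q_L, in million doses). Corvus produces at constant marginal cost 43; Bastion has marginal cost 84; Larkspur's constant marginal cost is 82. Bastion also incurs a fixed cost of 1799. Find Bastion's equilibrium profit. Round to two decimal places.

Corvus's profit: π_C = (302 - Q)q_C - (43q_C). Setting ∂π_C/∂q_C = 0: 259 - 2q_C - (q_B + q_L) = 0.
Bastion's profit: π_B = (302 - Q)q_B - (84q_B). Setting ∂π_B/∂q_B = 0: 218 - 2q_B - (q_C + q_L) = 0.
Larkspur's profit: π_L = (302 - Q)q_L - (82q_L). Setting ∂π_L/∂q_L = 0: 220 - 2q_L - (q_C + q_B) = 0.
Adding the 3 first-order conditions: 697 − 4Q = 0, so Q = 697/4.
Back-substituting: q_C = (259 − 697/4) = 339/4, q_B = (218 − 697/4) = 175/4, q_L = (220 − 697/4) = 183/4.
Price P = 302 - 697/4 = 511/4.
Bastion's profit: (511/4 - 84)·(175/4) - 1799 = 1841/16.

115.06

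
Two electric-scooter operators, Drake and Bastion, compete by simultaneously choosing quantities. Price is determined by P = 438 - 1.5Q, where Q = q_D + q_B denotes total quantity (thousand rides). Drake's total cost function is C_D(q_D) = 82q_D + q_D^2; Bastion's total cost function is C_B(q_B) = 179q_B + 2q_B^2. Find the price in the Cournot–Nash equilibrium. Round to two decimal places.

306.80

Drake's profit: π_D = (438 - 1.5Q)q_D - (82q_D + q_D²). Setting ∂π_D/∂q_D = 0: 356 - 5q_D - (3/2)(q_B) = 0.
Bastion's profit: π_B = (438 - 1.5Q)q_B - (179q_B + 2q_B²). Setting ∂π_B/∂q_B = 0: 259 - 7q_B - (3/2)(q_D) = 0.
So q_D = (356 - (3/2)q_B)/5 and q_B = (259 - (3/2)q_D)/7.
Substituting one into the other gives q_D = 64.2290 and q_B = 23.2366.
Total output Q = 87.4656, so price P = 438 - (3/2)·87.4656 = 306.8015.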